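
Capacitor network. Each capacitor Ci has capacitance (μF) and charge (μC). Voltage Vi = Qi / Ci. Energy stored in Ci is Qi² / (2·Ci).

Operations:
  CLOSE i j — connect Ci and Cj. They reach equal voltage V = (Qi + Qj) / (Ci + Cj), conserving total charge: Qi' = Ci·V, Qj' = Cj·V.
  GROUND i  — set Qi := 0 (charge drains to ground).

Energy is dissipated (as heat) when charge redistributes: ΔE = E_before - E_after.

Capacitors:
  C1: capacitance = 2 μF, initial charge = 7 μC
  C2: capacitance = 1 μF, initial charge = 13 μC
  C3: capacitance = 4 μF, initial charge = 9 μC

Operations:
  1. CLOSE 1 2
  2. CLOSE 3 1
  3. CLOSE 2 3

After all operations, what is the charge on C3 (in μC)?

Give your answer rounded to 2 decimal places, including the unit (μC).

Initial: C1(2μF, Q=7μC, V=3.50V), C2(1μF, Q=13μC, V=13.00V), C3(4μF, Q=9μC, V=2.25V)
Op 1: CLOSE 1-2: Q_total=20.00, C_total=3.00, V=6.67; Q1=13.33, Q2=6.67; dissipated=30.083
Op 2: CLOSE 3-1: Q_total=22.33, C_total=6.00, V=3.72; Q3=14.89, Q1=7.44; dissipated=13.005
Op 3: CLOSE 2-3: Q_total=21.56, C_total=5.00, V=4.31; Q2=4.31, Q3=17.24; dissipated=3.468
Final charges: Q1=7.44, Q2=4.31, Q3=17.24

Answer: 17.24 μC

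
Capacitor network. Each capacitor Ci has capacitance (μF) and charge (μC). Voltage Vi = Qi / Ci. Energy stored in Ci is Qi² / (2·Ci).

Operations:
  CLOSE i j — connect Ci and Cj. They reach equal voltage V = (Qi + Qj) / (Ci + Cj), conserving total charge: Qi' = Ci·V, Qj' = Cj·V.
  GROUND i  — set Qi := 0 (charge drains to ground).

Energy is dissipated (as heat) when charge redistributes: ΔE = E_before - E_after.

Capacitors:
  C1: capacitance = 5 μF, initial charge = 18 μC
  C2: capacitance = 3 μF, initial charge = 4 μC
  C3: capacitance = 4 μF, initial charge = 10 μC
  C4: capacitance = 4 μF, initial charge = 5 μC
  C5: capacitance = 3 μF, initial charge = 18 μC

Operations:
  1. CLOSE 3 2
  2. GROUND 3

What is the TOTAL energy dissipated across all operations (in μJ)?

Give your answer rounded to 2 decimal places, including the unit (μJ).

Initial: C1(5μF, Q=18μC, V=3.60V), C2(3μF, Q=4μC, V=1.33V), C3(4μF, Q=10μC, V=2.50V), C4(4μF, Q=5μC, V=1.25V), C5(3μF, Q=18μC, V=6.00V)
Op 1: CLOSE 3-2: Q_total=14.00, C_total=7.00, V=2.00; Q3=8.00, Q2=6.00; dissipated=1.167
Op 2: GROUND 3: Q3=0; energy lost=8.000
Total dissipated: 9.167 μJ

Answer: 9.17 μJ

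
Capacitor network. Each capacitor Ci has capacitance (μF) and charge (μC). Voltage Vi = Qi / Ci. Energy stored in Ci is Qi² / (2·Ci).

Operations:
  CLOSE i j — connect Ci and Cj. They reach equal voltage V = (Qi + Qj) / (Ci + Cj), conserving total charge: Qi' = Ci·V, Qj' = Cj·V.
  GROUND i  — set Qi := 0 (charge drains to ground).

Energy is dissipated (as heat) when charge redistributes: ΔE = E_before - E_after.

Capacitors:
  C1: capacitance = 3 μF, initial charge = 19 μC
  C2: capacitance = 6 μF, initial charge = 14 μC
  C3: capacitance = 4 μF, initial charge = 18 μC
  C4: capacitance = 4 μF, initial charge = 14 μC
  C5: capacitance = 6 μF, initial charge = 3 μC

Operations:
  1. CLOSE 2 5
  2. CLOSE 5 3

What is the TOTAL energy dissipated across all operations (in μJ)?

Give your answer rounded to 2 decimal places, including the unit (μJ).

Answer: 16.45 μJ

Derivation:
Initial: C1(3μF, Q=19μC, V=6.33V), C2(6μF, Q=14μC, V=2.33V), C3(4μF, Q=18μC, V=4.50V), C4(4μF, Q=14μC, V=3.50V), C5(6μF, Q=3μC, V=0.50V)
Op 1: CLOSE 2-5: Q_total=17.00, C_total=12.00, V=1.42; Q2=8.50, Q5=8.50; dissipated=5.042
Op 2: CLOSE 5-3: Q_total=26.50, C_total=10.00, V=2.65; Q5=15.90, Q3=10.60; dissipated=11.408
Total dissipated: 16.450 μJ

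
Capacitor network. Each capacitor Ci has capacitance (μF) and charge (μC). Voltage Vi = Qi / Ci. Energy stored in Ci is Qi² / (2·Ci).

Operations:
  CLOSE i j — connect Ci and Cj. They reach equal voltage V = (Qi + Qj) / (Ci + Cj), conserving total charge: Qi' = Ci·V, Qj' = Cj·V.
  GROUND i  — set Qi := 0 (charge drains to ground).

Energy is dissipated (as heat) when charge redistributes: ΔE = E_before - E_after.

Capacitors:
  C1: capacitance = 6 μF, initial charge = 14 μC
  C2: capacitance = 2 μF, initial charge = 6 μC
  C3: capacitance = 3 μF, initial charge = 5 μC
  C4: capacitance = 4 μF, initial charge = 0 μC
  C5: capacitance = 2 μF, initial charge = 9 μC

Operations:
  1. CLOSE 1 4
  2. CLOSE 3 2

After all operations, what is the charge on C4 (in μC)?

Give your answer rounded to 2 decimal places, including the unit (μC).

Initial: C1(6μF, Q=14μC, V=2.33V), C2(2μF, Q=6μC, V=3.00V), C3(3μF, Q=5μC, V=1.67V), C4(4μF, Q=0μC, V=0.00V), C5(2μF, Q=9μC, V=4.50V)
Op 1: CLOSE 1-4: Q_total=14.00, C_total=10.00, V=1.40; Q1=8.40, Q4=5.60; dissipated=6.533
Op 2: CLOSE 3-2: Q_total=11.00, C_total=5.00, V=2.20; Q3=6.60, Q2=4.40; dissipated=1.067
Final charges: Q1=8.40, Q2=4.40, Q3=6.60, Q4=5.60, Q5=9.00

Answer: 5.60 μC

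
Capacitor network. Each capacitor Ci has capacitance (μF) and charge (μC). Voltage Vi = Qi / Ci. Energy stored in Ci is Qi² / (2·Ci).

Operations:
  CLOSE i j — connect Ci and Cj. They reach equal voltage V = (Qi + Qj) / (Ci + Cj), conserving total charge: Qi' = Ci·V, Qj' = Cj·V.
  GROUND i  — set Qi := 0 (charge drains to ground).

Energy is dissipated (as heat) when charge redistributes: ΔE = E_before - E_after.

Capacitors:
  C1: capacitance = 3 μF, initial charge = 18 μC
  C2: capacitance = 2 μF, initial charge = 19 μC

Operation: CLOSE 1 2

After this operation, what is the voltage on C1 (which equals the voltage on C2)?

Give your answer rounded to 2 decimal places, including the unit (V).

Answer: 7.40 V

Derivation:
Initial: C1(3μF, Q=18μC, V=6.00V), C2(2μF, Q=19μC, V=9.50V)
Op 1: CLOSE 1-2: Q_total=37.00, C_total=5.00, V=7.40; Q1=22.20, Q2=14.80; dissipated=7.350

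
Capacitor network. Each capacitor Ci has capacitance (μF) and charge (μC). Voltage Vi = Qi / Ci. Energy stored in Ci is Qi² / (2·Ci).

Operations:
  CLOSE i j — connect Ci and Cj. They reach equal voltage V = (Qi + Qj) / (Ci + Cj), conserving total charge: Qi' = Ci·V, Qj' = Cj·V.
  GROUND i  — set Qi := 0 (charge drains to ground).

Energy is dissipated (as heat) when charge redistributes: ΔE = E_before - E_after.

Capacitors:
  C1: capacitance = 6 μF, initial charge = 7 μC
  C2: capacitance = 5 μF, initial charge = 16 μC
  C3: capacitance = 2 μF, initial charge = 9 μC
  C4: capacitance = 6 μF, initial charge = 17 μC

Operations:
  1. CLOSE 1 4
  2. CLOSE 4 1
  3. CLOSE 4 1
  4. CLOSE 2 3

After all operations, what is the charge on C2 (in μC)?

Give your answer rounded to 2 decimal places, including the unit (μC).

Initial: C1(6μF, Q=7μC, V=1.17V), C2(5μF, Q=16μC, V=3.20V), C3(2μF, Q=9μC, V=4.50V), C4(6μF, Q=17μC, V=2.83V)
Op 1: CLOSE 1-4: Q_total=24.00, C_total=12.00, V=2.00; Q1=12.00, Q4=12.00; dissipated=4.167
Op 2: CLOSE 4-1: Q_total=24.00, C_total=12.00, V=2.00; Q4=12.00, Q1=12.00; dissipated=0.000
Op 3: CLOSE 4-1: Q_total=24.00, C_total=12.00, V=2.00; Q4=12.00, Q1=12.00; dissipated=0.000
Op 4: CLOSE 2-3: Q_total=25.00, C_total=7.00, V=3.57; Q2=17.86, Q3=7.14; dissipated=1.207
Final charges: Q1=12.00, Q2=17.86, Q3=7.14, Q4=12.00

Answer: 17.86 μC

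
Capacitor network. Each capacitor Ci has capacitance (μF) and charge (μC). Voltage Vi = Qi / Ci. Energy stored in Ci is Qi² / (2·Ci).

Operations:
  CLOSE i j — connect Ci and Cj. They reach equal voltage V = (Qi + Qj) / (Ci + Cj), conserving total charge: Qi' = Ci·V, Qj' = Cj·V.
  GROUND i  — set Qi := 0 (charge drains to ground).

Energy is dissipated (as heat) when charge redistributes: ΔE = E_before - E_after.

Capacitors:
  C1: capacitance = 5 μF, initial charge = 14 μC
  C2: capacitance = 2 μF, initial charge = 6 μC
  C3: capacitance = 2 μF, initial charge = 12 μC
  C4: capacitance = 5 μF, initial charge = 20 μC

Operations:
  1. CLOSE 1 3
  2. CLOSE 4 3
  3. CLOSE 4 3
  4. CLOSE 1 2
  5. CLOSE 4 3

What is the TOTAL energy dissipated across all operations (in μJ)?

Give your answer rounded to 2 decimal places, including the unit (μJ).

Answer: 7.74 μJ

Derivation:
Initial: C1(5μF, Q=14μC, V=2.80V), C2(2μF, Q=6μC, V=3.00V), C3(2μF, Q=12μC, V=6.00V), C4(5μF, Q=20μC, V=4.00V)
Op 1: CLOSE 1-3: Q_total=26.00, C_total=7.00, V=3.71; Q1=18.57, Q3=7.43; dissipated=7.314
Op 2: CLOSE 4-3: Q_total=27.43, C_total=7.00, V=3.92; Q4=19.59, Q3=7.84; dissipated=0.058
Op 3: CLOSE 4-3: Q_total=27.43, C_total=7.00, V=3.92; Q4=19.59, Q3=7.84; dissipated=0.000
Op 4: CLOSE 1-2: Q_total=24.57, C_total=7.00, V=3.51; Q1=17.55, Q2=7.02; dissipated=0.364
Op 5: CLOSE 4-3: Q_total=27.43, C_total=7.00, V=3.92; Q4=19.59, Q3=7.84; dissipated=0.000
Total dissipated: 7.737 μJ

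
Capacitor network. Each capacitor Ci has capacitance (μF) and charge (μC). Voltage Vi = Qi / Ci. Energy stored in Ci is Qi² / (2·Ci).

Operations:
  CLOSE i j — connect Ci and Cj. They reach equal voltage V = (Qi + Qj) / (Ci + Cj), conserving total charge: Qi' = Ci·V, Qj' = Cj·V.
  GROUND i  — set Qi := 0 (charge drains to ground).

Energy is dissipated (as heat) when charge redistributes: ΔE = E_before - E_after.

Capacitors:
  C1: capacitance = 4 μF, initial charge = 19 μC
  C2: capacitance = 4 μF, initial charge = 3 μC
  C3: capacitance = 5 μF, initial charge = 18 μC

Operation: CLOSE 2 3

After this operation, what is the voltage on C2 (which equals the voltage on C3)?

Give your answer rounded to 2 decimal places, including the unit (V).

Answer: 2.33 V

Derivation:
Initial: C1(4μF, Q=19μC, V=4.75V), C2(4μF, Q=3μC, V=0.75V), C3(5μF, Q=18μC, V=3.60V)
Op 1: CLOSE 2-3: Q_total=21.00, C_total=9.00, V=2.33; Q2=9.33, Q3=11.67; dissipated=9.025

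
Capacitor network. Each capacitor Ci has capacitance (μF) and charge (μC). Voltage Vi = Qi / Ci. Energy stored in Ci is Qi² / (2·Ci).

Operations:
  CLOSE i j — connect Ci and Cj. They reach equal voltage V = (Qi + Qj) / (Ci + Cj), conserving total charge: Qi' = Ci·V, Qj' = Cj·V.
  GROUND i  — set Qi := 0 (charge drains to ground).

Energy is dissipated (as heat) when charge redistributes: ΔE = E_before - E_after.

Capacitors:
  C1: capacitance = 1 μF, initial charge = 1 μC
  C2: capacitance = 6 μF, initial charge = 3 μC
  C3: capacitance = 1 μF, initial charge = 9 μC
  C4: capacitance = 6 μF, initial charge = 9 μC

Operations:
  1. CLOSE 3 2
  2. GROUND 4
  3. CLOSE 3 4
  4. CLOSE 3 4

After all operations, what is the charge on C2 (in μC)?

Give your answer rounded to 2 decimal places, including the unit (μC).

Initial: C1(1μF, Q=1μC, V=1.00V), C2(6μF, Q=3μC, V=0.50V), C3(1μF, Q=9μC, V=9.00V), C4(6μF, Q=9μC, V=1.50V)
Op 1: CLOSE 3-2: Q_total=12.00, C_total=7.00, V=1.71; Q3=1.71, Q2=10.29; dissipated=30.964
Op 2: GROUND 4: Q4=0; energy lost=6.750
Op 3: CLOSE 3-4: Q_total=1.71, C_total=7.00, V=0.24; Q3=0.24, Q4=1.47; dissipated=1.259
Op 4: CLOSE 3-4: Q_total=1.71, C_total=7.00, V=0.24; Q3=0.24, Q4=1.47; dissipated=0.000
Final charges: Q1=1.00, Q2=10.29, Q3=0.24, Q4=1.47

Answer: 10.29 μC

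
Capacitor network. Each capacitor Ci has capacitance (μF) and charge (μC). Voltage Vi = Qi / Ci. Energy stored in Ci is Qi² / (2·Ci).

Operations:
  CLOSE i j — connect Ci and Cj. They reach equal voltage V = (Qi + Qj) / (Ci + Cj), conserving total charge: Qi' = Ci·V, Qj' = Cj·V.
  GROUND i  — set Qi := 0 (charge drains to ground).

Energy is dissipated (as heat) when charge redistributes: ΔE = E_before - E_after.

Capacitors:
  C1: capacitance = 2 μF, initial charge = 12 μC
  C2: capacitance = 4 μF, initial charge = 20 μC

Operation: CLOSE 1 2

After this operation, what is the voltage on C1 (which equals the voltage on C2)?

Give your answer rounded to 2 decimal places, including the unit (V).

Initial: C1(2μF, Q=12μC, V=6.00V), C2(4μF, Q=20μC, V=5.00V)
Op 1: CLOSE 1-2: Q_total=32.00, C_total=6.00, V=5.33; Q1=10.67, Q2=21.33; dissipated=0.667

Answer: 5.33 V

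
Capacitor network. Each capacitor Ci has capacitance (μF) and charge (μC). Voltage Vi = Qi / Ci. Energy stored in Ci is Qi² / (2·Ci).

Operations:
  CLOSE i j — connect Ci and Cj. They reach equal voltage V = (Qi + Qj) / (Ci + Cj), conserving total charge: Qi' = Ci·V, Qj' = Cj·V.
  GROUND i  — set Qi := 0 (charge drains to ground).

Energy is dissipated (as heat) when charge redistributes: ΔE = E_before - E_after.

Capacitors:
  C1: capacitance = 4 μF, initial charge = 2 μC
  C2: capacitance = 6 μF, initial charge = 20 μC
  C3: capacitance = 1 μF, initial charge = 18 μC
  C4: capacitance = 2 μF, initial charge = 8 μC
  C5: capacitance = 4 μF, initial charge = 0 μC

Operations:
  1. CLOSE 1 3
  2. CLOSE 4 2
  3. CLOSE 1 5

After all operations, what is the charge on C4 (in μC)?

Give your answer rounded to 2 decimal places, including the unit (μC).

Initial: C1(4μF, Q=2μC, V=0.50V), C2(6μF, Q=20μC, V=3.33V), C3(1μF, Q=18μC, V=18.00V), C4(2μF, Q=8μC, V=4.00V), C5(4μF, Q=0μC, V=0.00V)
Op 1: CLOSE 1-3: Q_total=20.00, C_total=5.00, V=4.00; Q1=16.00, Q3=4.00; dissipated=122.500
Op 2: CLOSE 4-2: Q_total=28.00, C_total=8.00, V=3.50; Q4=7.00, Q2=21.00; dissipated=0.333
Op 3: CLOSE 1-5: Q_total=16.00, C_total=8.00, V=2.00; Q1=8.00, Q5=8.00; dissipated=16.000
Final charges: Q1=8.00, Q2=21.00, Q3=4.00, Q4=7.00, Q5=8.00

Answer: 7.00 μC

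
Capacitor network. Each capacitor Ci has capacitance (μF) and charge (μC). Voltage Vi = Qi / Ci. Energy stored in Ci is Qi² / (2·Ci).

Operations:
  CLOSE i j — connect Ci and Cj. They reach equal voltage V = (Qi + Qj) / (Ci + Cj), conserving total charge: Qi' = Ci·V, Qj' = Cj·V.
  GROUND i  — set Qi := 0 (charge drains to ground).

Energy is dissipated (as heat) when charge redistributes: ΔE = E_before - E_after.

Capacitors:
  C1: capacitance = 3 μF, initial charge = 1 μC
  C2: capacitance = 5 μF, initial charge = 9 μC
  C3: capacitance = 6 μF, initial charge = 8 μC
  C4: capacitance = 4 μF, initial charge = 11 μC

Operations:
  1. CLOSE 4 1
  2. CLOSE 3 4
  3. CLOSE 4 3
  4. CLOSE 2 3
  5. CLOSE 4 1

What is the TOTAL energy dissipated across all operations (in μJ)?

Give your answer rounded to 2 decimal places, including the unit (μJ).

Answer: 5.36 μJ

Derivation:
Initial: C1(3μF, Q=1μC, V=0.33V), C2(5μF, Q=9μC, V=1.80V), C3(6μF, Q=8μC, V=1.33V), C4(4μF, Q=11μC, V=2.75V)
Op 1: CLOSE 4-1: Q_total=12.00, C_total=7.00, V=1.71; Q4=6.86, Q1=5.14; dissipated=5.006
Op 2: CLOSE 3-4: Q_total=14.86, C_total=10.00, V=1.49; Q3=8.91, Q4=5.94; dissipated=0.174
Op 3: CLOSE 4-3: Q_total=14.86, C_total=10.00, V=1.49; Q4=5.94, Q3=8.91; dissipated=0.000
Op 4: CLOSE 2-3: Q_total=17.91, C_total=11.00, V=1.63; Q2=8.14, Q3=9.77; dissipated=0.135
Op 5: CLOSE 4-1: Q_total=11.09, C_total=7.00, V=1.58; Q4=6.33, Q1=4.75; dissipated=0.045
Total dissipated: 5.360 μJ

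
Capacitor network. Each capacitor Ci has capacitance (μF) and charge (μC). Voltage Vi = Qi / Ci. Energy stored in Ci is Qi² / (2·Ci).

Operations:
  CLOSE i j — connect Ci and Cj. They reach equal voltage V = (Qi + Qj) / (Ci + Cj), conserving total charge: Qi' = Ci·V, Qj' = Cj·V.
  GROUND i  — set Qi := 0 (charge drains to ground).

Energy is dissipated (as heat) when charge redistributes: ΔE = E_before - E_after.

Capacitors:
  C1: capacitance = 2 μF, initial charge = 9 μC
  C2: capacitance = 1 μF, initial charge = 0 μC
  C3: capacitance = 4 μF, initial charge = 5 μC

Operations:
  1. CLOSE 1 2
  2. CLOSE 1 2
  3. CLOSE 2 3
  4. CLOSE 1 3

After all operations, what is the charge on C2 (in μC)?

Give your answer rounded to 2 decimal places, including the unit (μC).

Initial: C1(2μF, Q=9μC, V=4.50V), C2(1μF, Q=0μC, V=0.00V), C3(4μF, Q=5μC, V=1.25V)
Op 1: CLOSE 1-2: Q_total=9.00, C_total=3.00, V=3.00; Q1=6.00, Q2=3.00; dissipated=6.750
Op 2: CLOSE 1-2: Q_total=9.00, C_total=3.00, V=3.00; Q1=6.00, Q2=3.00; dissipated=0.000
Op 3: CLOSE 2-3: Q_total=8.00, C_total=5.00, V=1.60; Q2=1.60, Q3=6.40; dissipated=1.225
Op 4: CLOSE 1-3: Q_total=12.40, C_total=6.00, V=2.07; Q1=4.13, Q3=8.27; dissipated=1.307
Final charges: Q1=4.13, Q2=1.60, Q3=8.27

Answer: 1.60 μC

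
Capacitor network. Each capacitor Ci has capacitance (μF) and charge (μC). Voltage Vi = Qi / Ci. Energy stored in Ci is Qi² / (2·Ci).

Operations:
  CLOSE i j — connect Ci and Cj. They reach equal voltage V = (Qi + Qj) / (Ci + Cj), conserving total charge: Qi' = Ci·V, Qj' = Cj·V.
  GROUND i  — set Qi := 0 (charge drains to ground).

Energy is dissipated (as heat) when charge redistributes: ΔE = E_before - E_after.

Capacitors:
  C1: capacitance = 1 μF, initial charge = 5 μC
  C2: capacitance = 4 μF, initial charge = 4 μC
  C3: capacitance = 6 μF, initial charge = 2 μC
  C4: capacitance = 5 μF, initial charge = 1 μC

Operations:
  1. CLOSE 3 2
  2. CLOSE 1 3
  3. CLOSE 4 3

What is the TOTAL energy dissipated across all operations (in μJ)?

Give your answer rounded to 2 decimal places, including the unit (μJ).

Answer: 10.27 μJ

Derivation:
Initial: C1(1μF, Q=5μC, V=5.00V), C2(4μF, Q=4μC, V=1.00V), C3(6μF, Q=2μC, V=0.33V), C4(5μF, Q=1μC, V=0.20V)
Op 1: CLOSE 3-2: Q_total=6.00, C_total=10.00, V=0.60; Q3=3.60, Q2=2.40; dissipated=0.533
Op 2: CLOSE 1-3: Q_total=8.60, C_total=7.00, V=1.23; Q1=1.23, Q3=7.37; dissipated=8.297
Op 3: CLOSE 4-3: Q_total=8.37, C_total=11.00, V=0.76; Q4=3.81, Q3=4.57; dissipated=1.443
Total dissipated: 10.273 μJ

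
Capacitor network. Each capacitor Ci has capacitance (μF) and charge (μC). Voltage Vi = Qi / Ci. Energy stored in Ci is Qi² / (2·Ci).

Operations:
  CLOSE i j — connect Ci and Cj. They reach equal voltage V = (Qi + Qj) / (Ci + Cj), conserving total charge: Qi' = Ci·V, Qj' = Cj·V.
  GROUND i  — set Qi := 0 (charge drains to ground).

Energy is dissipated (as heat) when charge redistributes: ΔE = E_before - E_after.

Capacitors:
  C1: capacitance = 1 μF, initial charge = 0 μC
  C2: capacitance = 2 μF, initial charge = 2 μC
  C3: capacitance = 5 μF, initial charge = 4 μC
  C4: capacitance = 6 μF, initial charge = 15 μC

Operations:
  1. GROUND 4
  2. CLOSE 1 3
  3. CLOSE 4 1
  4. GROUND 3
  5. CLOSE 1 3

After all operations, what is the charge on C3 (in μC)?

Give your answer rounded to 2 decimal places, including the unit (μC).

Answer: 0.08 μC

Derivation:
Initial: C1(1μF, Q=0μC, V=0.00V), C2(2μF, Q=2μC, V=1.00V), C3(5μF, Q=4μC, V=0.80V), C4(6μF, Q=15μC, V=2.50V)
Op 1: GROUND 4: Q4=0; energy lost=18.750
Op 2: CLOSE 1-3: Q_total=4.00, C_total=6.00, V=0.67; Q1=0.67, Q3=3.33; dissipated=0.267
Op 3: CLOSE 4-1: Q_total=0.67, C_total=7.00, V=0.10; Q4=0.57, Q1=0.10; dissipated=0.190
Op 4: GROUND 3: Q3=0; energy lost=1.111
Op 5: CLOSE 1-3: Q_total=0.10, C_total=6.00, V=0.02; Q1=0.02, Q3=0.08; dissipated=0.004
Final charges: Q1=0.02, Q2=2.00, Q3=0.08, Q4=0.57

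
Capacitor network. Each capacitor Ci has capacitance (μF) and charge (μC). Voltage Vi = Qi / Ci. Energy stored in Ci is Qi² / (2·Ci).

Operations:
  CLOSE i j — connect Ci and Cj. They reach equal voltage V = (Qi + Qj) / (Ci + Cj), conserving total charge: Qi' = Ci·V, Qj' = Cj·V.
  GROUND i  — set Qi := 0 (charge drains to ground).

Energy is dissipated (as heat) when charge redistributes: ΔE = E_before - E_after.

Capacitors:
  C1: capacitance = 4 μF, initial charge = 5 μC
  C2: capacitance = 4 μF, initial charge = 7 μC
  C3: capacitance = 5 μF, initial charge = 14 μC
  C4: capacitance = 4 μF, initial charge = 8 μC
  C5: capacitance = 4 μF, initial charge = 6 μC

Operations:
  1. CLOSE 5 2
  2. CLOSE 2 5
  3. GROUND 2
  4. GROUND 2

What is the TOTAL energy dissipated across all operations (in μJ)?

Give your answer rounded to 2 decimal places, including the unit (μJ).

Answer: 5.34 μJ

Derivation:
Initial: C1(4μF, Q=5μC, V=1.25V), C2(4μF, Q=7μC, V=1.75V), C3(5μF, Q=14μC, V=2.80V), C4(4μF, Q=8μC, V=2.00V), C5(4μF, Q=6μC, V=1.50V)
Op 1: CLOSE 5-2: Q_total=13.00, C_total=8.00, V=1.62; Q5=6.50, Q2=6.50; dissipated=0.062
Op 2: CLOSE 2-5: Q_total=13.00, C_total=8.00, V=1.62; Q2=6.50, Q5=6.50; dissipated=0.000
Op 3: GROUND 2: Q2=0; energy lost=5.281
Op 4: GROUND 2: Q2=0; energy lost=0.000
Total dissipated: 5.344 μJ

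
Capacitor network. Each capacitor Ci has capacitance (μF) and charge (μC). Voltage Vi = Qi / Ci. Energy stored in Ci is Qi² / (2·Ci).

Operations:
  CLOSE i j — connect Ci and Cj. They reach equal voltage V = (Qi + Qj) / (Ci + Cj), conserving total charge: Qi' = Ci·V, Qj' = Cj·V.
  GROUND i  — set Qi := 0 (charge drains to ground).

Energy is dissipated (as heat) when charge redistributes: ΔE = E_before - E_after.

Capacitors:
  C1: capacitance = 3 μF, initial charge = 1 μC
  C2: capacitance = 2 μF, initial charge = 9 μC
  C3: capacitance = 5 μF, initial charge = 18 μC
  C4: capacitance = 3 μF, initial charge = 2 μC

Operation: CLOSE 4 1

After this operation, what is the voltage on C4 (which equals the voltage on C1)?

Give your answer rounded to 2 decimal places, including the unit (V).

Initial: C1(3μF, Q=1μC, V=0.33V), C2(2μF, Q=9μC, V=4.50V), C3(5μF, Q=18μC, V=3.60V), C4(3μF, Q=2μC, V=0.67V)
Op 1: CLOSE 4-1: Q_total=3.00, C_total=6.00, V=0.50; Q4=1.50, Q1=1.50; dissipated=0.083

Answer: 0.50 V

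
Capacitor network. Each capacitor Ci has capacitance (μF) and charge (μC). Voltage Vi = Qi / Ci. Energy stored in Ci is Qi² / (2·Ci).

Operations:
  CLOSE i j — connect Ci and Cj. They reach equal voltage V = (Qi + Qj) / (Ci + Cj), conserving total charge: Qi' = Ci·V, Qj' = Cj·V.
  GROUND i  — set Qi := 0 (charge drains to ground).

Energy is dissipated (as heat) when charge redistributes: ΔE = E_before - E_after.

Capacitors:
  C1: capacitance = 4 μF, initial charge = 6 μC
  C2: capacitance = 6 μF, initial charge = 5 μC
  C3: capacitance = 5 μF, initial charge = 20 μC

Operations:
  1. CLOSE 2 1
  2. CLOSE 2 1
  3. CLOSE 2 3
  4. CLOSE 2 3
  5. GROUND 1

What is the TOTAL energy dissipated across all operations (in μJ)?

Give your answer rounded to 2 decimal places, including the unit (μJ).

Initial: C1(4μF, Q=6μC, V=1.50V), C2(6μF, Q=5μC, V=0.83V), C3(5μF, Q=20μC, V=4.00V)
Op 1: CLOSE 2-1: Q_total=11.00, C_total=10.00, V=1.10; Q2=6.60, Q1=4.40; dissipated=0.533
Op 2: CLOSE 2-1: Q_total=11.00, C_total=10.00, V=1.10; Q2=6.60, Q1=4.40; dissipated=0.000
Op 3: CLOSE 2-3: Q_total=26.60, C_total=11.00, V=2.42; Q2=14.51, Q3=12.09; dissipated=11.468
Op 4: CLOSE 2-3: Q_total=26.60, C_total=11.00, V=2.42; Q2=14.51, Q3=12.09; dissipated=0.000
Op 5: GROUND 1: Q1=0; energy lost=2.420
Total dissipated: 14.422 μJ

Answer: 14.42 μJ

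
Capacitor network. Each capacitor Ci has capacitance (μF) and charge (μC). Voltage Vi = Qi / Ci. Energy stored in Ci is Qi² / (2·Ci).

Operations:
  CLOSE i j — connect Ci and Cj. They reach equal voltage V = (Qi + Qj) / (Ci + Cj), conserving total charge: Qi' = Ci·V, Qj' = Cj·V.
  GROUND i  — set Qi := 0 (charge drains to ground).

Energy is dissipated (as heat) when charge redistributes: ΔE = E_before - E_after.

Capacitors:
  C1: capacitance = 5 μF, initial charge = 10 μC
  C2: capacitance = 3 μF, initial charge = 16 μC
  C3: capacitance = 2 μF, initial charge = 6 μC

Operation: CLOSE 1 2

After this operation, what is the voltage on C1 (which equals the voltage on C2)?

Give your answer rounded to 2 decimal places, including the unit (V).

Initial: C1(5μF, Q=10μC, V=2.00V), C2(3μF, Q=16μC, V=5.33V), C3(2μF, Q=6μC, V=3.00V)
Op 1: CLOSE 1-2: Q_total=26.00, C_total=8.00, V=3.25; Q1=16.25, Q2=9.75; dissipated=10.417

Answer: 3.25 V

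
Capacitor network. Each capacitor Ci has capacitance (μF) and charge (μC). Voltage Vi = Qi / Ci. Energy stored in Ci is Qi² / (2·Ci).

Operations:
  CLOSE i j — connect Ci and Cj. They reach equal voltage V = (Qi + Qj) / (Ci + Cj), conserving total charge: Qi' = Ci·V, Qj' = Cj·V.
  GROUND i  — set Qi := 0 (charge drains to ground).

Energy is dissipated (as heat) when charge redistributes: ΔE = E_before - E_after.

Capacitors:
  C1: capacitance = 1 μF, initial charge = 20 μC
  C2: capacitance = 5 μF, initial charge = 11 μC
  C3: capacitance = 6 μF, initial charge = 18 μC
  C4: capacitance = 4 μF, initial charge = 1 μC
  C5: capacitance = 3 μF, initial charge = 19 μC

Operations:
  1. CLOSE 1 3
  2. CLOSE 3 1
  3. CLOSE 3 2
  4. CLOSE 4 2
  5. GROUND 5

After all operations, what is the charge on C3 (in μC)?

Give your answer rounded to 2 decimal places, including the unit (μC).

Initial: C1(1μF, Q=20μC, V=20.00V), C2(5μF, Q=11μC, V=2.20V), C3(6μF, Q=18μC, V=3.00V), C4(4μF, Q=1μC, V=0.25V), C5(3μF, Q=19μC, V=6.33V)
Op 1: CLOSE 1-3: Q_total=38.00, C_total=7.00, V=5.43; Q1=5.43, Q3=32.57; dissipated=123.857
Op 2: CLOSE 3-1: Q_total=38.00, C_total=7.00, V=5.43; Q3=32.57, Q1=5.43; dissipated=0.000
Op 3: CLOSE 3-2: Q_total=43.57, C_total=11.00, V=3.96; Q3=23.77, Q2=19.81; dissipated=14.214
Op 4: CLOSE 4-2: Q_total=20.81, C_total=9.00, V=2.31; Q4=9.25, Q2=11.56; dissipated=15.302
Op 5: GROUND 5: Q5=0; energy lost=60.167
Final charges: Q1=5.43, Q2=11.56, Q3=23.77, Q4=9.25, Q5=0.00

Answer: 23.77 μC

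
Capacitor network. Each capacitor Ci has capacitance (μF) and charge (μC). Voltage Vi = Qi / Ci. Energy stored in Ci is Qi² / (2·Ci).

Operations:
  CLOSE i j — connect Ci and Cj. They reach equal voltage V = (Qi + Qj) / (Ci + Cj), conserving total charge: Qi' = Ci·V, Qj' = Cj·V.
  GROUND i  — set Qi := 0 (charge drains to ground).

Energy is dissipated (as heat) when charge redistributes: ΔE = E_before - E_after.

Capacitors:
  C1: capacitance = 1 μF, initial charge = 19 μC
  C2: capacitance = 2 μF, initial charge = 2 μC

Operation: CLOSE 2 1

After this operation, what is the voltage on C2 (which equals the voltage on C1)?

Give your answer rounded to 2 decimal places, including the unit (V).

Initial: C1(1μF, Q=19μC, V=19.00V), C2(2μF, Q=2μC, V=1.00V)
Op 1: CLOSE 2-1: Q_total=21.00, C_total=3.00, V=7.00; Q2=14.00, Q1=7.00; dissipated=108.000

Answer: 7.00 V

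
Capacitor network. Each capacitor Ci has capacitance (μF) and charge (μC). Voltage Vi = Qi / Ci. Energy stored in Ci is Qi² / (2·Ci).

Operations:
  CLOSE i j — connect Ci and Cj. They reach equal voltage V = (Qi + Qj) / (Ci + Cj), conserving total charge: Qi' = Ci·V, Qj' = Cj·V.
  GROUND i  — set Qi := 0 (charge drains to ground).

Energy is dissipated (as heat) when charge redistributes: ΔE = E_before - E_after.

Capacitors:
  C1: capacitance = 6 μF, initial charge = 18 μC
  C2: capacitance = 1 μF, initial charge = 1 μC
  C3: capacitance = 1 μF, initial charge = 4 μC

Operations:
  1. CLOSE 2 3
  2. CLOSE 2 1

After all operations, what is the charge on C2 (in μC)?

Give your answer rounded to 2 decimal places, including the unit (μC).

Answer: 2.93 μC

Derivation:
Initial: C1(6μF, Q=18μC, V=3.00V), C2(1μF, Q=1μC, V=1.00V), C3(1μF, Q=4μC, V=4.00V)
Op 1: CLOSE 2-3: Q_total=5.00, C_total=2.00, V=2.50; Q2=2.50, Q3=2.50; dissipated=2.250
Op 2: CLOSE 2-1: Q_total=20.50, C_total=7.00, V=2.93; Q2=2.93, Q1=17.57; dissipated=0.107
Final charges: Q1=17.57, Q2=2.93, Q3=2.50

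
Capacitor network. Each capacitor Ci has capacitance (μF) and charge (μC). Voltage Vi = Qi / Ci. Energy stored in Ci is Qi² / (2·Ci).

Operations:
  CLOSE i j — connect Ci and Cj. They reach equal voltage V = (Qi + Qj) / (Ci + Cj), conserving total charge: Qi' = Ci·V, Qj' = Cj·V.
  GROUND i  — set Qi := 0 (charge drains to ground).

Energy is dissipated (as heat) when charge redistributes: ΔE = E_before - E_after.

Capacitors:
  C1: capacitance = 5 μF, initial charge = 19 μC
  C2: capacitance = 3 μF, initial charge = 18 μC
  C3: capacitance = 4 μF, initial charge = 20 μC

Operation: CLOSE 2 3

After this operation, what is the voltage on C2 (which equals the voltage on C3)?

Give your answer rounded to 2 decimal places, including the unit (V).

Answer: 5.43 V

Derivation:
Initial: C1(5μF, Q=19μC, V=3.80V), C2(3μF, Q=18μC, V=6.00V), C3(4μF, Q=20μC, V=5.00V)
Op 1: CLOSE 2-3: Q_total=38.00, C_total=7.00, V=5.43; Q2=16.29, Q3=21.71; dissipated=0.857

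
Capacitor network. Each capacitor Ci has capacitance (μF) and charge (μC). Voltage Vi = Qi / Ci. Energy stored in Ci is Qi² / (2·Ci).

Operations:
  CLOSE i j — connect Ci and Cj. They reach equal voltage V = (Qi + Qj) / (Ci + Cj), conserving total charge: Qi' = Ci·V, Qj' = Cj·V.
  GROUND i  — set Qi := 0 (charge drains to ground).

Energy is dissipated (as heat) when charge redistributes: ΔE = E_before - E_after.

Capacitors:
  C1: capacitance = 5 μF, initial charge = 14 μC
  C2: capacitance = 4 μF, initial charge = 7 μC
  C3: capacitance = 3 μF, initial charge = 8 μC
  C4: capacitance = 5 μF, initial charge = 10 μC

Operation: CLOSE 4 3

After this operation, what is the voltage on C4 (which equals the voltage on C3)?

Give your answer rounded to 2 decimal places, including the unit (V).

Initial: C1(5μF, Q=14μC, V=2.80V), C2(4μF, Q=7μC, V=1.75V), C3(3μF, Q=8μC, V=2.67V), C4(5μF, Q=10μC, V=2.00V)
Op 1: CLOSE 4-3: Q_total=18.00, C_total=8.00, V=2.25; Q4=11.25, Q3=6.75; dissipated=0.417

Answer: 2.25 V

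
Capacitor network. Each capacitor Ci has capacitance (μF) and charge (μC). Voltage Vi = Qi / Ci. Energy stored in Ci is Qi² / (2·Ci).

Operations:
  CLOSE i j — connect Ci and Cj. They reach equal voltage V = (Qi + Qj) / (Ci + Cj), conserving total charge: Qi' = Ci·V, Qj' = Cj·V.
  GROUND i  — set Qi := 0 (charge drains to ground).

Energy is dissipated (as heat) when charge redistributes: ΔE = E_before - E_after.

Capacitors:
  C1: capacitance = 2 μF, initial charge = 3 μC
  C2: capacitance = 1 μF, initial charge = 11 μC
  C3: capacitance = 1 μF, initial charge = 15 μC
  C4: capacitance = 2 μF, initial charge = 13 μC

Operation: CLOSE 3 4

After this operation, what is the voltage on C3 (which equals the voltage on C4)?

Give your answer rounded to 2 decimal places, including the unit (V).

Answer: 9.33 V

Derivation:
Initial: C1(2μF, Q=3μC, V=1.50V), C2(1μF, Q=11μC, V=11.00V), C3(1μF, Q=15μC, V=15.00V), C4(2μF, Q=13μC, V=6.50V)
Op 1: CLOSE 3-4: Q_total=28.00, C_total=3.00, V=9.33; Q3=9.33, Q4=18.67; dissipated=24.083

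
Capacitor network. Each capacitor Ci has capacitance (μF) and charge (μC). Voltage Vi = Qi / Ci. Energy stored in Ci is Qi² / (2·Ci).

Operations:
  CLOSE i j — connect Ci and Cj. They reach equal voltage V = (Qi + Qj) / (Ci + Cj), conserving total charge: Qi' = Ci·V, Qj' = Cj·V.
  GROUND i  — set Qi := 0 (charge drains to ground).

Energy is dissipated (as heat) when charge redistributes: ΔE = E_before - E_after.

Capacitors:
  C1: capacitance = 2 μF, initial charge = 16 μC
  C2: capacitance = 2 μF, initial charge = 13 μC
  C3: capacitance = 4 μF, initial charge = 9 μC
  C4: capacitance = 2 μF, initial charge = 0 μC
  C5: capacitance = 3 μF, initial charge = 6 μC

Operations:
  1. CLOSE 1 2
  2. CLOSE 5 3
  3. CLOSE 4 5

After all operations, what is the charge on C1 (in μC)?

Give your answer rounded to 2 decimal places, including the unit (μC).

Initial: C1(2μF, Q=16μC, V=8.00V), C2(2μF, Q=13μC, V=6.50V), C3(4μF, Q=9μC, V=2.25V), C4(2μF, Q=0μC, V=0.00V), C5(3μF, Q=6μC, V=2.00V)
Op 1: CLOSE 1-2: Q_total=29.00, C_total=4.00, V=7.25; Q1=14.50, Q2=14.50; dissipated=1.125
Op 2: CLOSE 5-3: Q_total=15.00, C_total=7.00, V=2.14; Q5=6.43, Q3=8.57; dissipated=0.054
Op 3: CLOSE 4-5: Q_total=6.43, C_total=5.00, V=1.29; Q4=2.57, Q5=3.86; dissipated=2.755
Final charges: Q1=14.50, Q2=14.50, Q3=8.57, Q4=2.57, Q5=3.86

Answer: 14.50 μC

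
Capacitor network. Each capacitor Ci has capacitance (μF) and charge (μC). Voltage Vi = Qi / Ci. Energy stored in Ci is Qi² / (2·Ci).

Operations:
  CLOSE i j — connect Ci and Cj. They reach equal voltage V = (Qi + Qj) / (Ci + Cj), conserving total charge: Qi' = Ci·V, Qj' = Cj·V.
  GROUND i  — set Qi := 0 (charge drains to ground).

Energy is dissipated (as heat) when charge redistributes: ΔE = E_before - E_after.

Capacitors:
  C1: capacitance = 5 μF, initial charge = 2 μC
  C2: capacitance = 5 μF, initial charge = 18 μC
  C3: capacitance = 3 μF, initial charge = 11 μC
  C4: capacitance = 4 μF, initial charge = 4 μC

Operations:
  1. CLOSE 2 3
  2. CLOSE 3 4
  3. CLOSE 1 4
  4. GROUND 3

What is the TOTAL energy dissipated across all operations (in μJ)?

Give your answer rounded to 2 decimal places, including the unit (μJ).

Answer: 15.99 μJ

Derivation:
Initial: C1(5μF, Q=2μC, V=0.40V), C2(5μF, Q=18μC, V=3.60V), C3(3μF, Q=11μC, V=3.67V), C4(4μF, Q=4μC, V=1.00V)
Op 1: CLOSE 2-3: Q_total=29.00, C_total=8.00, V=3.62; Q2=18.12, Q3=10.88; dissipated=0.004
Op 2: CLOSE 3-4: Q_total=14.88, C_total=7.00, V=2.12; Q3=6.38, Q4=8.50; dissipated=5.906
Op 3: CLOSE 1-4: Q_total=10.50, C_total=9.00, V=1.17; Q1=5.83, Q4=4.67; dissipated=3.306
Op 4: GROUND 3: Q3=0; energy lost=6.773
Total dissipated: 15.990 μJ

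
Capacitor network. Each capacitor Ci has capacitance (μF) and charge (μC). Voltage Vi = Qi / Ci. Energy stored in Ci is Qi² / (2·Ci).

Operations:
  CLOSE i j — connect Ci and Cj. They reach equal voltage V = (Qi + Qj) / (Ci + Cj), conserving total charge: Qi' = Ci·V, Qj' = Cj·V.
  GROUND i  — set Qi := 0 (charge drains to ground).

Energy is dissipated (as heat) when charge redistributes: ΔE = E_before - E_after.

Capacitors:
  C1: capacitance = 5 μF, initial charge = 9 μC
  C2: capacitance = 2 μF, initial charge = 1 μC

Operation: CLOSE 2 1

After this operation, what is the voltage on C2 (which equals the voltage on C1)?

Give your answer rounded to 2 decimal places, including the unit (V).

Answer: 1.43 V

Derivation:
Initial: C1(5μF, Q=9μC, V=1.80V), C2(2μF, Q=1μC, V=0.50V)
Op 1: CLOSE 2-1: Q_total=10.00, C_total=7.00, V=1.43; Q2=2.86, Q1=7.14; dissipated=1.207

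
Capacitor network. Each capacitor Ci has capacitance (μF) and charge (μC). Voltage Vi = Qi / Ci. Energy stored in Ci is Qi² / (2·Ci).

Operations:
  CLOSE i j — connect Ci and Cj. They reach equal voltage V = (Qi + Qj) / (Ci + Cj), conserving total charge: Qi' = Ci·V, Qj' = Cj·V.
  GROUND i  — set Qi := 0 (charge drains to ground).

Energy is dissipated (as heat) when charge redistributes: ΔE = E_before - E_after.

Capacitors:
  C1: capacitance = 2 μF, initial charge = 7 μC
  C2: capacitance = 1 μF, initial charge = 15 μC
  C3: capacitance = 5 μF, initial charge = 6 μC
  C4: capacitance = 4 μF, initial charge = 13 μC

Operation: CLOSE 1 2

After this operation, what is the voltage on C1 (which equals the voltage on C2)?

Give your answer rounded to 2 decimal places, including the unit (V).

Answer: 7.33 V

Derivation:
Initial: C1(2μF, Q=7μC, V=3.50V), C2(1μF, Q=15μC, V=15.00V), C3(5μF, Q=6μC, V=1.20V), C4(4μF, Q=13μC, V=3.25V)
Op 1: CLOSE 1-2: Q_total=22.00, C_total=3.00, V=7.33; Q1=14.67, Q2=7.33; dissipated=44.083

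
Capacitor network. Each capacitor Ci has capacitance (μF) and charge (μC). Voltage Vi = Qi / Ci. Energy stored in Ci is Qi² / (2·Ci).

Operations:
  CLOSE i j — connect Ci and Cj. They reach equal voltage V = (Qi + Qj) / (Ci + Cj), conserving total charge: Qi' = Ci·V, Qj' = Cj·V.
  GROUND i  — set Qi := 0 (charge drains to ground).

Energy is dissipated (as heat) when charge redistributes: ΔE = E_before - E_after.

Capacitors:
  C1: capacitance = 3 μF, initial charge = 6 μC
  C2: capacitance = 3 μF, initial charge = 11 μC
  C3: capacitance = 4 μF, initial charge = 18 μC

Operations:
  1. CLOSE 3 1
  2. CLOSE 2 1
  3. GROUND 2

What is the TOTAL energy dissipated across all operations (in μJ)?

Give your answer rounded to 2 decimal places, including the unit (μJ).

Initial: C1(3μF, Q=6μC, V=2.00V), C2(3μF, Q=11μC, V=3.67V), C3(4μF, Q=18μC, V=4.50V)
Op 1: CLOSE 3-1: Q_total=24.00, C_total=7.00, V=3.43; Q3=13.71, Q1=10.29; dissipated=5.357
Op 2: CLOSE 2-1: Q_total=21.29, C_total=6.00, V=3.55; Q2=10.64, Q1=10.64; dissipated=0.043
Op 3: GROUND 2: Q2=0; energy lost=18.878
Total dissipated: 24.278 μJ

Answer: 24.28 μJ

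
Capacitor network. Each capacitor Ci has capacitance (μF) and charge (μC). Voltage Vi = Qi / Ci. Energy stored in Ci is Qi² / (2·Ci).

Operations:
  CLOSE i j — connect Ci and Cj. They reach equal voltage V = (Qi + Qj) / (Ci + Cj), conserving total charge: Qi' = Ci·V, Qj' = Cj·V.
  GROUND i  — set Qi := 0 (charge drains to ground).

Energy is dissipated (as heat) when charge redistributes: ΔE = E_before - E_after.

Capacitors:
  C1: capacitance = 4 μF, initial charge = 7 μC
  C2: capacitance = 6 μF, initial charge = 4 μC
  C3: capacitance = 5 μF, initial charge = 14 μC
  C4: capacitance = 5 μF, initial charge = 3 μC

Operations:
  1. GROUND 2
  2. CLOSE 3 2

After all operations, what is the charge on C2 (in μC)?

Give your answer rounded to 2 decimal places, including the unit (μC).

Answer: 7.64 μC

Derivation:
Initial: C1(4μF, Q=7μC, V=1.75V), C2(6μF, Q=4μC, V=0.67V), C3(5μF, Q=14μC, V=2.80V), C4(5μF, Q=3μC, V=0.60V)
Op 1: GROUND 2: Q2=0; energy lost=1.333
Op 2: CLOSE 3-2: Q_total=14.00, C_total=11.00, V=1.27; Q3=6.36, Q2=7.64; dissipated=10.691
Final charges: Q1=7.00, Q2=7.64, Q3=6.36, Q4=3.00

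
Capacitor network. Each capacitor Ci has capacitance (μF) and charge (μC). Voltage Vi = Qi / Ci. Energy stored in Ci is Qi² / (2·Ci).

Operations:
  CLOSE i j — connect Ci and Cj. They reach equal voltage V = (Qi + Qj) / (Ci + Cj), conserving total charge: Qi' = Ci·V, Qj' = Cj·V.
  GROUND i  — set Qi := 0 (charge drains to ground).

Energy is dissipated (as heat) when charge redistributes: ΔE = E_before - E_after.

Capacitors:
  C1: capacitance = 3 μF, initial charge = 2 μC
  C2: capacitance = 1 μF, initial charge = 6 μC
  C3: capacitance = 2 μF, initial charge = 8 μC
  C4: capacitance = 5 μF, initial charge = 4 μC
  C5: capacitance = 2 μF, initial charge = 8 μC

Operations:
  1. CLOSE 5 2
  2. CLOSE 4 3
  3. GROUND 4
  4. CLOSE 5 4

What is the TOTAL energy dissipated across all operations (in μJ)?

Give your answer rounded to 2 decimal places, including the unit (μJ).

Initial: C1(3μF, Q=2μC, V=0.67V), C2(1μF, Q=6μC, V=6.00V), C3(2μF, Q=8μC, V=4.00V), C4(5μF, Q=4μC, V=0.80V), C5(2μF, Q=8μC, V=4.00V)
Op 1: CLOSE 5-2: Q_total=14.00, C_total=3.00, V=4.67; Q5=9.33, Q2=4.67; dissipated=1.333
Op 2: CLOSE 4-3: Q_total=12.00, C_total=7.00, V=1.71; Q4=8.57, Q3=3.43; dissipated=7.314
Op 3: GROUND 4: Q4=0; energy lost=7.347
Op 4: CLOSE 5-4: Q_total=9.33, C_total=7.00, V=1.33; Q5=2.67, Q4=6.67; dissipated=15.556
Total dissipated: 31.550 μJ

Answer: 31.55 μJ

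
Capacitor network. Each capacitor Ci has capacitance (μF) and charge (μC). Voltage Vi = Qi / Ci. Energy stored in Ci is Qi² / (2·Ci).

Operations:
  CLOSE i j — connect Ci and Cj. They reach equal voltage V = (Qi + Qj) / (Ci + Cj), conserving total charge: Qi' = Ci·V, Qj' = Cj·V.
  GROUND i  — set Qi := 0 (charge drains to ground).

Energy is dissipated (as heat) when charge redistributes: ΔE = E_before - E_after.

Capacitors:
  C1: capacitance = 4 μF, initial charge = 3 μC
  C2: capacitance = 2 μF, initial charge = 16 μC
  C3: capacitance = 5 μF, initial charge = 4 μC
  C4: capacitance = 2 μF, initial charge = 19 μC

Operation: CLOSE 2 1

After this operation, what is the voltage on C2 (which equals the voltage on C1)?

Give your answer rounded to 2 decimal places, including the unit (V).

Initial: C1(4μF, Q=3μC, V=0.75V), C2(2μF, Q=16μC, V=8.00V), C3(5μF, Q=4μC, V=0.80V), C4(2μF, Q=19μC, V=9.50V)
Op 1: CLOSE 2-1: Q_total=19.00, C_total=6.00, V=3.17; Q2=6.33, Q1=12.67; dissipated=35.042

Answer: 3.17 V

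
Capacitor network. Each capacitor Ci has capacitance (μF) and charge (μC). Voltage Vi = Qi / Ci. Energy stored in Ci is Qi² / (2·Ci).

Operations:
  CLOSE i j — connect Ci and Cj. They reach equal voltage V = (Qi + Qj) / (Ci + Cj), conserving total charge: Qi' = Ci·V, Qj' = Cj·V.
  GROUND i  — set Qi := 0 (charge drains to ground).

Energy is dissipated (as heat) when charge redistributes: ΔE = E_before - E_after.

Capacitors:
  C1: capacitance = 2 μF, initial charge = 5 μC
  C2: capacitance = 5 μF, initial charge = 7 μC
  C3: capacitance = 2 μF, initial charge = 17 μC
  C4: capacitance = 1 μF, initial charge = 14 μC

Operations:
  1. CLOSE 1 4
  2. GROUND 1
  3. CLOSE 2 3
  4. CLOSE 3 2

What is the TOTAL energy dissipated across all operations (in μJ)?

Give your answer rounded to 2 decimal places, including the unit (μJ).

Initial: C1(2μF, Q=5μC, V=2.50V), C2(5μF, Q=7μC, V=1.40V), C3(2μF, Q=17μC, V=8.50V), C4(1μF, Q=14μC, V=14.00V)
Op 1: CLOSE 1-4: Q_total=19.00, C_total=3.00, V=6.33; Q1=12.67, Q4=6.33; dissipated=44.083
Op 2: GROUND 1: Q1=0; energy lost=40.111
Op 3: CLOSE 2-3: Q_total=24.00, C_total=7.00, V=3.43; Q2=17.14, Q3=6.86; dissipated=36.007
Op 4: CLOSE 3-2: Q_total=24.00, C_total=7.00, V=3.43; Q3=6.86, Q2=17.14; dissipated=0.000
Total dissipated: 120.202 μJ

Answer: 120.20 μJ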